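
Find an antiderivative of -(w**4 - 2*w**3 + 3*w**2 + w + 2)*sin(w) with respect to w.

Use integration by parts with u = w**4 - 2*w**3 + 3*w**2 + w + 2, dv = -sin(w) dw, so v = cos(w).
Apply parts 4 times (tabular method): alternate signs, differentiate u down to 0, integrate dv up.

w**4*cos(w) - 4*w**3*sin(w) - 2*w**3*cos(w) + 6*w**2*sin(w) - 9*w**2*cos(w) + 18*w*sin(w) + 13*w*cos(w) - 13*sin(w) + 20*cos(w) + C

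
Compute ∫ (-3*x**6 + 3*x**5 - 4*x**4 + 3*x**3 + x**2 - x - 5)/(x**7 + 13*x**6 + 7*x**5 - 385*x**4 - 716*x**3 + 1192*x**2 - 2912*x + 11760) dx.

Factor the denominator: (x - 5)*(x - 2)*(x + 6)*(x + 7)**2*(x**2 + 4).
Partial-fraction decomposition: 7*(9197*x + 17188)/(6516880*(x**2 + 4)) + 247401355/(5460696*(x + 7)) + 206975/(2862*(x + 7)**2) - 169091/(3520*(x + 6)) + 139/(15552*(x - 2)) - 19805/(68904*(x - 5)).
Integrate each term; A/(x−a) gives A·log|x−a|; the (Bx+D)/(x²+p²) term gives a log and an atan.

-19805*log(x - 5)/68904 + 139*log(x - 2)/15552 - 169091*log(x + 6)/3520 + 247401355*log(x + 7)/5460696 + 64379*log(x**2 + 4)/13033760 + 30079*atan(x/2)/3258440 - 206975/(2862*x + 20034) + C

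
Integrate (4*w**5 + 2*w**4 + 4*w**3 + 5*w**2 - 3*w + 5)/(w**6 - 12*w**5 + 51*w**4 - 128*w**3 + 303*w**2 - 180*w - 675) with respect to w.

Factor the denominator: (w - 5)**2*(w - 3)*(w + 1)*(w**2 + 9).
Partial-fraction decomposition: -(101*w - 156)/(180*(w**2 + 9)) - 7/(1440*(w + 1)) + 1283/(288*(w - 3)) + 1/(9*(w - 5)) + 845/(24*(w - 5)**2).
Integrate each term; A/(w−a) gives A·log|w−a|; the (Bw+D)/(w²+p²) term gives a log and an atan.

log(w - 5)/9 + 1283*log(w - 3)/288 - 7*log(w + 1)/1440 - 101*log(w**2 + 9)/360 + 13*atan(w/3)/45 - 845/(24*w - 120) + C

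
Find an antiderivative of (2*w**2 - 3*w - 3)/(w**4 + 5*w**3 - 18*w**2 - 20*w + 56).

193*log(w - 2)/1296 + 11*log(w + 2)/80 - 116*log(w + 7)/405 + 1/(36*w - 72) + C

Factor the denominator: (w - 2)**2*(w + 2)*(w + 7).
Partial-fraction decomposition: -116/(405*(w + 7)) + 11/(80*(w + 2)) + 193/(1296*(w - 2)) - 1/(36*(w - 2)**2).
Integrate each term; A/(w−a) gives A·log|w−a|; A/(w−a)² gives −A/(w−a).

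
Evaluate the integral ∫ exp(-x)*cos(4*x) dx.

Let I denote the integral. Integrate by parts with u = cos(4*x), dv = exp(-x) dx, so v = -exp(-x): I = -exp(-x)*cos(4*x) − 4·∫ exp(-x)*sin(4*x) dx.
Apply parts again with u = sin(4*x), dv = exp(-x) dx: ∫ exp(-x)*sin(4*x) dx = -exp(-x)*sin(4*x) + 4·I. Substituting back brings back I: I = 4*exp(-x)*sin(4*x) - exp(-x)*cos(4*x) − 16·I.
Solving for I: (1 + 16)·I equals the remaining terms, so I = (1/17)·(4*exp(-x)*sin(4*x) - exp(-x)*cos(4*x)).

4*exp(-x)*sin(4*x)/17 - exp(-x)*cos(4*x)/17 + C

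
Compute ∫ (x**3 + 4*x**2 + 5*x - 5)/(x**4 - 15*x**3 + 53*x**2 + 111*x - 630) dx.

Factor the denominator: (x - 7)*(x - 6)*(x - 5)*(x + 3).
Partial-fraction decomposition: 11/(720*(x + 3)) + 245/(16*(x - 5)) - 385/(9*(x - 6)) + 569/(20*(x - 7)).
Integrate each term: A/(x−a) contributes A·log|x−a|.

569*log(x - 7)/20 - 385*log(x - 6)/9 + 245*log(x - 5)/16 + 11*log(x + 3)/720 + C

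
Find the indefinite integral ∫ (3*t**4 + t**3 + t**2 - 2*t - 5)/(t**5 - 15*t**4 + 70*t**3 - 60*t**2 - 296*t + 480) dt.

Factor the denominator: (t - 6)*(t - 5)*(t - 4)*(t - 2)*(t + 2).
Partial-fraction decomposition: 43/(1344*(t + 2)) - 17/(32*(t - 2)) + 835/(24*(t - 4)) - 670/(7*(t - 5)) + 4123/(64*(t - 6)).
Integrate each term: A/(t−a) contributes A·log|t−a|.

4123*log(t - 6)/64 - 670*log(t - 5)/7 + 835*log(t - 4)/24 - 17*log(t - 2)/32 + 43*log(t + 2)/1344 + C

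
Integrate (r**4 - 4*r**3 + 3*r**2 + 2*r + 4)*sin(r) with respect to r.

Use integration by parts with u = r**4 - 4*r**3 + 3*r**2 + 2*r + 4, dv = sin(r) dr, so v = -cos(r).
Apply parts 4 times (tabular method): alternate signs, differentiate u down to 0, integrate dv up.

-r**4*cos(r) + 4*r**3*sin(r) + 4*r**3*cos(r) - 12*r**2*sin(r) + 9*r**2*cos(r) - 18*r*sin(r) - 26*r*cos(r) + 26*sin(r) - 22*cos(r) + C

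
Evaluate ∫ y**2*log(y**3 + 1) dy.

Let u = y**3 + 1, so du = (3*y**2) dy.
The integral becomes (1/3)·∫ log(u) du; integrate by parts with u′=log(u), dv′=du.

y**3*log(y**3 + 1)/3 - y**3/3 + log(y**3 + 1)/3 + C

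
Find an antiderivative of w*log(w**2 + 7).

Let u = w**2 + 7, so du = (2*w) dw.
The integral becomes (1/2)·∫ log(u) du; integrate by parts with u′=log(u), dv′=du.

w**2*log(w**2 + 7)/2 - w**2/2 + 7*log(w**2 + 7)/2 + C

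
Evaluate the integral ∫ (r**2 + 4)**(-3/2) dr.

r/(4*sqrt(r**2 + 4)) + C

Substitute r = 2·tan(θ), so dr = 2·sec(θ)^2 dθ and the radical becomes sqrt(r**2 + 4) = 2·sec(θ) by the Pythagorean identity.
Integrate the resulting trig expression in θ, then back-substitute tan(θ) = r/2, sec(θ) = sqrt(r**2 + 4)/2 (absorbing any constant into C).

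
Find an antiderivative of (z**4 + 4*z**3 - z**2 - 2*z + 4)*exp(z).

Use integration by parts with u = z**4 + 4*z**3 - z**2 - 2*z + 4, dv = exp(z) dz, so v = exp(z).
Apply parts 4 times (tabular method): alternate signs, differentiate u down to 0, integrate dv up.

(z**4 - z**2 + 4)*exp(z) + C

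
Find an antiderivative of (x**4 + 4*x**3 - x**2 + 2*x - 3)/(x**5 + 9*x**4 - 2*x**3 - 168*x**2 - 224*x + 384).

Factor the denominator: (x - 4)*(x - 1)*(x + 4)**2*(x + 6).
Partial-fraction decomposition: 381/(280*(x + 6)) - 1971/(3200*(x + 4)) - 27/(80*(x + 4)**2) - 1/(175*(x - 1)) + 167/(640*(x - 4)).
Integrate each term; A/(x−a) gives A·log|x−a|; A/(x−a)² gives −A/(x−a).

167*log(x - 4)/640 - log(x - 1)/175 - 1971*log(x + 4)/3200 + 381*log(x + 6)/280 + 27/(80*x + 320) + C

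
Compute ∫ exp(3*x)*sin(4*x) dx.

Let I denote the integral. Integrate by parts with u = sin(4*x), dv = exp(3*x) dx, so v = exp(3*x)/3: I = exp(3*x)*sin(4*x)/3 − (4/3)·∫ exp(3*x)*cos(4*x) dx.
Apply parts again with u = cos(4*x), dv = exp(3*x) dx: ∫ exp(3*x)*cos(4*x) dx = exp(3*x)*cos(4*x)/3 + (4/3)·I. Substituting back brings back I: I = exp(3*x)*sin(4*x)/3 - 4*exp(3*x)*cos(4*x)/9 − (16/9)·I.
Solving for I: (1 + 16/9)·I equals the remaining terms, so I = (9/25)·(exp(3*x)*sin(4*x)/3 - 4*exp(3*x)*cos(4*x)/9).

3*exp(3*x)*sin(4*x)/25 - 4*exp(3*x)*cos(4*x)/25 + C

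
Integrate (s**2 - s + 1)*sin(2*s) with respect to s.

-s**2*cos(2*s)/2 + s*sin(2*s)/2 + s*cos(2*s)/2 - sin(2*s)/4 - cos(2*s)/4 + C

Use integration by parts with u = s**2 - s + 1, dv = sin(2*s) ds, so v = -cos(2*s)/2.
Apply parts 2 times (tabular method): alternate signs, differentiate u down to 0, integrate dv up.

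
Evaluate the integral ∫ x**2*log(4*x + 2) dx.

Use integration by parts with u = log(4*x + 2), dv = x**2 dx.
Then du = 4/(4*x + 2) dx and v = x**3/3.

x**3*log(4*x + 2)/3 - x**3/9 + x**2/12 - x/12 + log(2*x + 1)/24 + C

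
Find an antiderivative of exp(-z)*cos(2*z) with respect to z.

Let I denote the integral. Integrate by parts with u = cos(2*z), dv = exp(-z) dz, so v = -exp(-z): I = -exp(-z)*cos(2*z) − 2·∫ exp(-z)*sin(2*z) dz.
Apply parts again with u = sin(2*z), dv = exp(-z) dz: ∫ exp(-z)*sin(2*z) dz = -exp(-z)*sin(2*z) + 2·I. Substituting back brings back I: I = 2*exp(-z)*sin(2*z) - exp(-z)*cos(2*z) − 4·I.
Solving for I: (1 + 4)·I equals the remaining terms, so I = (1/5)·(2*exp(-z)*sin(2*z) - exp(-z)*cos(2*z)).

2*exp(-z)*sin(2*z)/5 - exp(-z)*cos(2*z)/5 + C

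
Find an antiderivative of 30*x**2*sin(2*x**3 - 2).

Let u = 2*x**3 - 2, so du = (6*x**2) dx.
Rewriting, the integral becomes 5·∫ sin(u) du = 5·-cos(u).
Substituting back, u = 2*x**3 - 2.

-5*cos(2*x**3 - 2) + C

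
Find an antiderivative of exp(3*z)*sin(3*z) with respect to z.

exp(3*z)*sin(3*z)/6 - exp(3*z)*cos(3*z)/6 + C

Let I denote the integral. Integrate by parts with u = sin(3*z), dv = exp(3*z) dz, so v = exp(3*z)/3: I = exp(3*z)*sin(3*z)/3 − ∫ exp(3*z)*cos(3*z) dz.
Apply parts again with u = cos(3*z), dv = exp(3*z) dz: ∫ exp(3*z)*cos(3*z) dz = exp(3*z)*cos(3*z)/3 + I. Substituting back brings back I: I = exp(3*z)*sin(3*z)/3 - exp(3*z)*cos(3*z)/3 − I.
Solving for I: (1 + 1)·I equals the remaining terms, so I = (1/2)·(exp(3*z)*sin(3*z)/3 - exp(3*z)*cos(3*z)/3).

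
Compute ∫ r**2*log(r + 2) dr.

Use integration by parts with u = log(r + 2), dv = r**2 dr.
Then du = 1/(r + 2) dr and v = r**3/3.

r**3*log(r + 2)/3 - r**3/9 + r**2/3 - 4*r/3 + 8*log(r + 2)/3 + C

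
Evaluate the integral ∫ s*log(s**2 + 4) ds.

Let u = s**2 + 4, so du = (2*s) ds.
The integral becomes (1/2)·∫ log(u) du; integrate by parts with u′=log(u), dv′=du.

s**2*log(s**2 + 4)/2 - s**2/2 + 2*log(s**2 + 4) + C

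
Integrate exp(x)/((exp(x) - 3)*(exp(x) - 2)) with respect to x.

Let u = e^x, du = e^x dx.
The integral becomes ∫ du/((u-2)(u-3)); decompose into partial fractions.

log(exp(x) - 3) - log(exp(x) - 2) + C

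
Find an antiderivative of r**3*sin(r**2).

-r**2*cos(r**2)/2 + sin(r**2)/2 + C

Let u = r², du = 2r dr; rewrite as (1/2)∫ u^1·sin(1u) du.
Now integrate by parts 1 time.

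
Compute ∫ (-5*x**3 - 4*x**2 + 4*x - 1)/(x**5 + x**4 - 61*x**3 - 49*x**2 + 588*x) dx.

Factor the denominator: x*(x - 7)*(x - 3)*(x + 4)*(x + 7).
Partial-fraction decomposition: 149/(294*(x + 7)) - 239/(924*(x + 4)) + 4/(21*(x - 3)) - 471/(1078*(x - 7)) - 1/(588*x).
Integrate each term: A/(x−a) contributes A·log|x−a|.

-log(x)/588 - 471*log(x - 7)/1078 + 4*log(x - 3)/21 - 239*log(x + 4)/924 + 149*log(x + 7)/294 + C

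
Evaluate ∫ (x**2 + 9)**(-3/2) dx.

Substitute x = 3·tan(θ), so dx = 3·sec(θ)^2 dθ and the radical becomes sqrt(x**2 + 9) = 3·sec(θ) by the Pythagorean identity.
Integrate the resulting trig expression in θ, then back-substitute tan(θ) = x/3, sec(θ) = sqrt(x**2 + 9)/3 (absorbing any constant into C).

x/(9*sqrt(x**2 + 9)) + C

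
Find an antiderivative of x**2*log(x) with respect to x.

x**3*log(x)/3 - x**3/9 + C

Use integration by parts with u = log(x), dv = x**2 dx.
Then du = 1/x dx and v = x**3/3.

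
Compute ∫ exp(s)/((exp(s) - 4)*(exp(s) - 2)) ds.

Let u = e^s, du = e^s ds.
The integral becomes ∫ du/((u-4)(u-2)); decompose into partial fractions.

log(exp(s) - 4)/2 - log(exp(s) - 2)/2 + C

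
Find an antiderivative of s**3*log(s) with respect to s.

Use integration by parts with u = log(s), dv = s**3 ds.
Then du = 1/s ds and v = s**4/4.

s**4*log(s)/4 - s**4/16 + C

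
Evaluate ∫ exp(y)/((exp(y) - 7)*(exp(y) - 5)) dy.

Let u = e^y, du = e^y dy.
The integral becomes ∫ du/((u-7)(u-5)); decompose into partial fractions.

log(exp(y) - 7)/2 - log(exp(y) - 5)/2 + C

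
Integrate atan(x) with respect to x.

Use integration by parts with u = arctan(x), dv = dx.
Then du = 1/(x**2 + 1) dx.

x*atan(x) - log(x**2 + 1)/2 + C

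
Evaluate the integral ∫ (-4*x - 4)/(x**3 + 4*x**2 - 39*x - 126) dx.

-28*log(x - 6)/117 - 2*log(x + 3)/9 + 6*log(x + 7)/13 + C

Factor the denominator: (x - 6)*(x + 3)*(x + 7).
Partial-fraction decomposition: 6/(13*(x + 7)) - 2/(9*(x + 3)) - 28/(117*(x - 6)).
Integrate each term: A/(x−a) contributes A·log|x−a|.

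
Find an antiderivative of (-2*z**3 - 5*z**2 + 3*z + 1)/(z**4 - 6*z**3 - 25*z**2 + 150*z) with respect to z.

log(z)/150 - 593*log(z - 6)/66 + 359*log(z - 5)/50 - 111*log(z + 5)/550 + C

Factor the denominator: z*(z - 6)*(z - 5)*(z + 5).
Partial-fraction decomposition: -111/(550*(z + 5)) + 359/(50*(z - 5)) - 593/(66*(z - 6)) + 1/(150*z).
Integrate each term: A/(z−a) contributes A·log|z−a|.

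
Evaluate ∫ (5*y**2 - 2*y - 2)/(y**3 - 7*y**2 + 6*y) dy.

Factor the denominator: y*(y - 6)*(y - 1).
Partial-fraction decomposition: -1/(5*(y - 1)) + 83/(15*(y - 6)) - 1/(3*y).
Integrate each term: A/(y−a) contributes A·log|y−a|.

-log(y)/3 + 83*log(y - 6)/15 - log(y - 1)/5 + C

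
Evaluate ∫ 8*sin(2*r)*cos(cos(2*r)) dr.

Let u = cos(2*r), so du = (-2*sin(2*r)) dr.
Rewriting, the integral becomes -4·∫ cos(u) du = -4·sin(u).
Substituting back, u = cos(2*r).

-4*sin(cos(2*r)) + C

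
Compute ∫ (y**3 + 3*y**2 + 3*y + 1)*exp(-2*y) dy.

Use integration by parts with u = y**3 + 3*y**2 + 3*y + 1, dv = exp(-2*y) dy, so v = -exp(-2*y)/2.
Apply parts 3 times (tabular method): alternate signs, differentiate u down to 0, integrate dv up.

(-4*y**3 - 18*y**2 - 30*y - 19)*exp(-2*y)/8 + C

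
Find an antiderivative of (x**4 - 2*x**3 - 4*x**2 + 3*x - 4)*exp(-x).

(-x**4 - 2*x**3 - 2*x**2 - 7*x - 3)*exp(-x) + C

Use integration by parts with u = x**4 - 2*x**3 - 4*x**2 + 3*x - 4, dv = exp(-x) dx, so v = -exp(-x).
Apply parts 4 times (tabular method): alternate signs, differentiate u down to 0, integrate dv up.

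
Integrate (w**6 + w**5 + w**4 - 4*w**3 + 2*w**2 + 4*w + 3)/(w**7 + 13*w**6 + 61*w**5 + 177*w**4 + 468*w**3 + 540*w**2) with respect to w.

Factor the denominator: w**2*(w + 2)*(w + 5)*(w + 6)*(w**2 + 9).
Partial-fraction decomposition: -(3602*w + 14103)/(29835*(w**2 + 9)) + 13697/(2160*(w + 6)) - 6829/(1275*(w + 5)) + 83/(624*(w + 2)) + 7/(2700*w) + 1/(180*w**2).
Integrate each term; A/(w−a) gives A·log|w−a|; the (Bw+D)/(w²+p²) term gives a log and an atan.

7*log(w)/2700 + 83*log(w + 2)/624 - 6829*log(w + 5)/1275 + 13697*log(w + 6)/2160 - 1801*log(w**2 + 9)/29835 - 1567*atan(w/3)/9945 - 1/(180*w) + C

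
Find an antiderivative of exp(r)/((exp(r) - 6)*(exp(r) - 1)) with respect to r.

Let u = e^r, du = e^r dr.
The integral becomes ∫ du/((u-1)(u-6)); decompose into partial fractions.

log(exp(r) - 6)/5 - log(exp(r) - 1)/5 + C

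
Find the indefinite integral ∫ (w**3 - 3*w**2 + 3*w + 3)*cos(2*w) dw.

w**3*sin(2*w)/2 - 3*w**2*sin(2*w)/2 + 3*w**2*cos(2*w)/4 + 3*w*sin(2*w)/4 - 3*w*cos(2*w)/2 + 9*sin(2*w)/4 + 3*cos(2*w)/8 + C

Use integration by parts with u = w**3 - 3*w**2 + 3*w + 3, dv = cos(2*w) dw, so v = sin(2*w)/2.
Apply parts 3 times (tabular method): alternate signs, differentiate u down to 0, integrate dv up.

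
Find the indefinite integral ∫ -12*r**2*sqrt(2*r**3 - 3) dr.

Let u = 2*r**3 - 3, so du = (6*r**2) dr.
Rewriting, the integral becomes -2·∫ √u du = -2·(2/3)u^(3/2).
Substituting back, u = 2*r**3 - 3.

-4*(2*r**3 - 3)**(3/2)/3 + C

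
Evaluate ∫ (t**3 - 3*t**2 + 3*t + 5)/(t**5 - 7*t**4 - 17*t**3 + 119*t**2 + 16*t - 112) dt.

37*log(t - 7)/264 - 11*log(t - 4)/120 + log(t - 1)/30 + log(t + 1)/120 - 119*log(t + 4)/1320 + C

Factor the denominator: (t - 7)*(t - 4)*(t - 1)*(t + 1)*(t + 4).
Partial-fraction decomposition: -119/(1320*(t + 4)) + 1/(120*(t + 1)) + 1/(30*(t - 1)) - 11/(120*(t - 4)) + 37/(264*(t - 7)).
Integrate each term: A/(t−a) contributes A·log|t−a|.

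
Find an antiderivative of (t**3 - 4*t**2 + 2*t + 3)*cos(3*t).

t**3*sin(3*t)/3 - 4*t**2*sin(3*t)/3 + t**2*cos(3*t)/3 + 4*t*sin(3*t)/9 - 8*t*cos(3*t)/9 + 35*sin(3*t)/27 + 4*cos(3*t)/27 + C

Use integration by parts with u = t**3 - 4*t**2 + 2*t + 3, dv = cos(3*t) dt, so v = sin(3*t)/3.
Apply parts 3 times (tabular method): alternate signs, differentiate u down to 0, integrate dv up.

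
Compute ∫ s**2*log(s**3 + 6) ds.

s**3*log(s**3 + 6)/3 - s**3/3 + 2*log(s**3 + 6) + C

Let u = s**3 + 6, so du = (3*s**2) ds.
The integral becomes (1/3)·∫ log(u) du; integrate by parts with u′=log(u), dv′=du.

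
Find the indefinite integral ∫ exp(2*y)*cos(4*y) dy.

Let I denote the integral. Integrate by parts with u = cos(4*y), dv = exp(2*y) dy, so v = exp(2*y)/2: I = exp(2*y)*cos(4*y)/2 + 2·∫ exp(2*y)*sin(4*y) dy.
Apply parts again with u = sin(4*y), dv = exp(2*y) dy: ∫ exp(2*y)*sin(4*y) dy = exp(2*y)*sin(4*y)/2 − 2·I. Substituting back brings back I: I = exp(2*y)*sin(4*y) + exp(2*y)*cos(4*y)/2 − 4·I.
Solving for I: (1 + 4)·I equals the remaining terms, so I = (1/5)·(exp(2*y)*sin(4*y) + exp(2*y)*cos(4*y)/2).

exp(2*y)*sin(4*y)/5 + exp(2*y)*cos(4*y)/10 + C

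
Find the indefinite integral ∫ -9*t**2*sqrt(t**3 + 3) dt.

Let u = t**3 + 3, so du = (3*t**2) dt.
Rewriting, the integral becomes -3·∫ √u du = -3·(2/3)u^(3/2).
Substituting back, u = t**3 + 3.

-2*(t**3 + 3)**(3/2) + C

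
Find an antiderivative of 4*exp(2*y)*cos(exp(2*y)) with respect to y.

Let u = exp(2*y), so du = (2*exp(2*y)) dy.
Rewriting, the integral becomes 2·∫ cos(u) du = 2·sin(u).
Substituting back, u = exp(2*y).

2*sin(exp(2*y)) + C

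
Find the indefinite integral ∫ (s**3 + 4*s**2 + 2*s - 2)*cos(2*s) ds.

s**3*sin(2*s)/2 + 2*s**2*sin(2*s) + 3*s**2*cos(2*s)/4 + s*sin(2*s)/4 + 2*s*cos(2*s) - 2*sin(2*s) + cos(2*s)/8 + C

Use integration by parts with u = s**3 + 4*s**2 + 2*s - 2, dv = cos(2*s) ds, so v = sin(2*s)/2.
Apply parts 3 times (tabular method): alternate signs, differentiate u down to 0, integrate dv up.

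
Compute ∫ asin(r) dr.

r*asin(r) + sqrt(-r**2 + 1) + C

Use integration by parts with u = arcsin(r), dv = dr.
Then du = 1/sqrt(-r**2 + 1) dr.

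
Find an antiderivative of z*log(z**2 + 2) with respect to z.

z**2*log(z**2 + 2)/2 - z**2/2 + log(z**2 + 2) + C

Let u = z**2 + 2, so du = (2*z) dz.
The integral becomes (1/2)·∫ log(u) du; integrate by parts with u′=log(u), dv′=du.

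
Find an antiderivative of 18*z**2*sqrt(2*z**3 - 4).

2*(2*z**3 - 4)**(3/2) + C

Let u = 2*z**3 - 4, so du = (6*z**2) dz.
Rewriting, the integral becomes 3·∫ √u du = 3·(2/3)u^(3/2).
Substituting back, u = 2*z**3 - 4.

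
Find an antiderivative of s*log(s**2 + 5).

Let u = s**2 + 5, so du = (2*s) ds.
The integral becomes (1/2)·∫ log(u) du; integrate by parts with u′=log(u), dv′=du.

s**2*log(s**2 + 5)/2 - s**2/2 + 5*log(s**2 + 5)/2 + C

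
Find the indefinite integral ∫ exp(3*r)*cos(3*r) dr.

exp(3*r)*sin(3*r)/6 + exp(3*r)*cos(3*r)/6 + C

Let I denote the integral. Integrate by parts with u = cos(3*r), dv = exp(3*r) dr, so v = exp(3*r)/3: I = exp(3*r)*cos(3*r)/3 + ∫ exp(3*r)*sin(3*r) dr.
Apply parts again with u = sin(3*r), dv = exp(3*r) dr: ∫ exp(3*r)*sin(3*r) dr = exp(3*r)*sin(3*r)/3 − I. Substituting back brings back I: I = exp(3*r)*sin(3*r)/3 + exp(3*r)*cos(3*r)/3 − I.
Solving for I: (1 + 1)·I equals the remaining terms, so I = (1/2)·(exp(3*r)*sin(3*r)/3 + exp(3*r)*cos(3*r)/3).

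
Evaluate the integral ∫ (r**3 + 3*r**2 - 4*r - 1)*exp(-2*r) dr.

Use integration by parts with u = r**3 + 3*r**2 - 4*r - 1, dv = exp(-2*r) dr, so v = -exp(-2*r)/2.
Apply parts 3 times (tabular method): alternate signs, differentiate u down to 0, integrate dv up.

(-4*r**3 - 18*r**2 - 2*r + 3)*exp(-2*r)/8 + C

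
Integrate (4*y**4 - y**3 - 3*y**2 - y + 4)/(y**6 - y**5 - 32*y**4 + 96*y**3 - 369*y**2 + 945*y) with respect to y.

4*log(y)/945 + 2299*log(y - 5)/4080 - 271*log(y - 3)/1080 - 9811*log(y + 7)/48720 - 6145*log(y**2 + 9)/106488 + 9331*atan(y/3)/53244 + C

Factor the denominator: y*(y - 5)*(y - 3)*(y + 7)*(y**2 + 9).
Partial-fraction decomposition: -(6145*y - 27993)/(53244*(y**2 + 9)) - 9811/(48720*(y + 7)) - 271/(1080*(y - 3)) + 2299/(4080*(y - 5)) + 4/(945*y).
Integrate each term; A/(y−a) gives A·log|y−a|; the (By+D)/(y²+p²) term gives a log and an atan.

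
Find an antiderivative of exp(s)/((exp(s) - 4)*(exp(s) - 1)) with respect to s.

log(exp(s) - 4)/3 - log(exp(s) - 1)/3 + C

Let u = e^s, du = e^s ds.
The integral becomes ∫ du/((u-4)(u-1)); decompose into partial fractions.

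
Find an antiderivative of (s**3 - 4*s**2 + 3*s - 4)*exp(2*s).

(4*s**3 - 22*s**2 + 34*s - 33)*exp(2*s)/8 + C

Use integration by parts with u = s**3 - 4*s**2 + 3*s - 4, dv = exp(2*s) ds, so v = exp(2*s)/2.
Apply parts 3 times (tabular method): alternate signs, differentiate u down to 0, integrate dv up.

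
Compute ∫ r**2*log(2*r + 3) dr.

r**3*log(2*r + 3)/3 - r**3/9 + r**2/4 - 3*r/4 + 9*log(2*r + 3)/8 + C

Use integration by parts with u = log(2*r + 3), dv = r**2 dr.
Then du = 2/(2*r + 3) dr and v = r**3/3.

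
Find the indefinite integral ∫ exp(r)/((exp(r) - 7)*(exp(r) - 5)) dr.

log(exp(r) - 7)/2 - log(exp(r) - 5)/2 + C

Let u = e^r, du = e^r dr.
The integral becomes ∫ du/((u-5)(u-7)); decompose into partial fractions.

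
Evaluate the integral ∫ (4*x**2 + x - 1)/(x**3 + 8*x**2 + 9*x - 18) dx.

log(x - 1)/7 - 8*log(x + 3)/3 + 137*log(x + 6)/21 + C

Factor the denominator: (x - 1)*(x + 3)*(x + 6).
Partial-fraction decomposition: 137/(21*(x + 6)) - 8/(3*(x + 3)) + 1/(7*(x - 1)).
Integrate each term: A/(x−a) contributes A·log|x−a|.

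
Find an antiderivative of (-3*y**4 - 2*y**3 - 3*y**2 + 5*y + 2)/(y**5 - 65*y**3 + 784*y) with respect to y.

Factor the denominator: y*(y - 7)*(y - 4)*(y + 4)*(y + 7).
Partial-fraction decomposition: -6697/(3234*(y + 7)) + 353/(528*(y + 4)) + 461/(528*(y - 4)) - 7999/(3234*(y - 7)) + 1/(392*y).
Integrate each term: A/(y−a) contributes A·log|y−a|.

log(y)/392 - 7999*log(y - 7)/3234 + 461*log(y - 4)/528 + 353*log(y + 4)/528 - 6697*log(y + 7)/3234 + C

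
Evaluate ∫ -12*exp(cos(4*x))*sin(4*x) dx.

3*exp(cos(4*x)) + C

Let u = cos(4*x), so du = (-4*sin(4*x)) dx.
Rewriting, the integral becomes 3·∫ e^u du = 3·e^u.
Substituting back, u = cos(4*x).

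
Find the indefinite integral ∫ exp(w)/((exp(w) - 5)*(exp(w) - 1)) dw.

Let u = e^w, du = e^w dw.
The integral becomes ∫ du/((u-1)(u-5)); decompose into partial fractions.

log(exp(w) - 5)/4 - log(exp(w) - 1)/4 + C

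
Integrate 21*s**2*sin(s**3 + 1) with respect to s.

Let u = s**3 + 1, so du = (3*s**2) ds.
Rewriting, the integral becomes 7·∫ sin(u) du = 7·-cos(u).
Substituting back, u = s**3 + 1.

-7*cos(s**3 + 1) + C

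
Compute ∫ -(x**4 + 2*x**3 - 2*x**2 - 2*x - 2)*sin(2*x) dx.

Use integration by parts with u = x**4 + 2*x**3 - 2*x**2 - 2*x - 2, dv = -sin(2*x) dx, so v = cos(2*x)/2.
Apply parts 4 times (tabular method): alternate signs, differentiate u down to 0, integrate dv up.

x**4*cos(2*x)/2 - x**3*sin(2*x) + x**3*cos(2*x) - 3*x**2*sin(2*x)/2 - 5*x**2*cos(2*x)/2 + 5*x*sin(2*x)/2 - 5*x*cos(2*x)/2 + 5*sin(2*x)/4 + cos(2*x)/4 + C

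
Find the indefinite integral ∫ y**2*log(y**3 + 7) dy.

y**3*log(y**3 + 7)/3 - y**3/3 + 7*log(y**3 + 7)/3 + C

Let u = y**3 + 7, so du = (3*y**2) dy.
The integral becomes (1/3)·∫ log(u) du; integrate by parts with u′=log(u), dv′=du.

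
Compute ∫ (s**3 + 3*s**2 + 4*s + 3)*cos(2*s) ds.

Use integration by parts with u = s**3 + 3*s**2 + 4*s + 3, dv = cos(2*s) ds, so v = sin(2*s)/2.
Apply parts 3 times (tabular method): alternate signs, differentiate u down to 0, integrate dv up.

s**3*sin(2*s)/2 + 3*s**2*sin(2*s)/2 + 3*s**2*cos(2*s)/4 + 5*s*sin(2*s)/4 + 3*s*cos(2*s)/2 + 3*sin(2*s)/4 + 5*cos(2*s)/8 + C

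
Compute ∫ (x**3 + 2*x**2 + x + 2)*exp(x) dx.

Use integration by parts with u = x**3 + 2*x**2 + x + 2, dv = exp(x) dx, so v = exp(x).
Apply parts 3 times (tabular method): alternate signs, differentiate u down to 0, integrate dv up.

(x**3 - x**2 + 3*x - 1)*exp(x) + C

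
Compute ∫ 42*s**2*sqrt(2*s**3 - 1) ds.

14*(2*s**3 - 1)**(3/2)/3 + C

Let u = 2*s**3 - 1, so du = (6*s**2) ds.
Rewriting, the integral becomes 7·∫ √u du = 7·(2/3)u^(3/2).
Substituting back, u = 2*s**3 - 1.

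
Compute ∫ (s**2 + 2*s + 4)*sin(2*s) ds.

Use integration by parts with u = s**2 + 2*s + 4, dv = sin(2*s) ds, so v = -cos(2*s)/2.
Apply parts 2 times (tabular method): alternate signs, differentiate u down to 0, integrate dv up.

-s**2*cos(2*s)/2 + s*sin(2*s)/2 - s*cos(2*s) + sin(2*s)/2 - 7*cos(2*s)/4 + C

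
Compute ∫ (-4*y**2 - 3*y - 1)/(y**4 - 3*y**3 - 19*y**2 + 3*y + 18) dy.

Factor the denominator: (y - 6)*(y - 1)*(y + 1)*(y + 3).
Partial-fraction decomposition: 7/(18*(y + 3)) - 1/(14*(y + 1)) + 1/(5*(y - 1)) - 163/(315*(y - 6)).
Integrate each term: A/(y−a) contributes A·log|y−a|.

-163*log(y - 6)/315 + log(y - 1)/5 - log(y + 1)/14 + 7*log(y + 3)/18 + C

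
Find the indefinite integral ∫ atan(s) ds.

s*atan(s) - log(s**2 + 1)/2 + C

Use integration by parts with u = arctan(s), dv = ds.
Then du = 1/(s**2 + 1) ds.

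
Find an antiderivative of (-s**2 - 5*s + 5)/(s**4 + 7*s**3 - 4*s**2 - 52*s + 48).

Factor the denominator: (s - 2)*(s - 1)*(s + 4)*(s + 6).
Partial-fraction decomposition: 1/(112*(s + 6)) + 3/(20*(s + 4)) + 1/(35*(s - 1)) - 3/(16*(s - 2)).
Integrate each term: A/(s−a) contributes A·log|s−a|.

-3*log(s - 2)/16 + log(s - 1)/35 + 3*log(s + 4)/20 + log(s + 6)/112 + C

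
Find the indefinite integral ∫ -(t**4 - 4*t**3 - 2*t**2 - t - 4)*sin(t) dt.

Use integration by parts with u = t**4 - 4*t**3 - 2*t**2 - t - 4, dv = -sin(t) dt, so v = cos(t).
Apply parts 4 times (tabular method): alternate signs, differentiate u down to 0, integrate dv up.

t**4*cos(t) - 4*t**3*sin(t) - 4*t**3*cos(t) + 12*t**2*sin(t) - 14*t**2*cos(t) + 28*t*sin(t) + 23*t*cos(t) - 23*sin(t) + 24*cos(t) + C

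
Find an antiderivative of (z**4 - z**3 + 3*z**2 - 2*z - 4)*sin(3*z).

Use integration by parts with u = z**4 - z**3 + 3*z**2 - 2*z - 4, dv = sin(3*z) dz, so v = -cos(3*z)/3.
Apply parts 4 times (tabular method): alternate signs, differentiate u down to 0, integrate dv up.

-z**4*cos(3*z)/3 + 4*z**3*sin(3*z)/9 + z**3*cos(3*z)/3 - z**2*sin(3*z)/3 - 5*z**2*cos(3*z)/9 + 10*z*sin(3*z)/27 + 4*z*cos(3*z)/9 - 4*sin(3*z)/27 + 118*cos(3*z)/81 + C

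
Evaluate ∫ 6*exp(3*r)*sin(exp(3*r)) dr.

Let u = exp(3*r), so du = (3*exp(3*r)) dr.
Rewriting, the integral becomes 2·∫ sin(u) du = 2·-cos(u).
Substituting back, u = exp(3*r).

-2*cos(exp(3*r)) + C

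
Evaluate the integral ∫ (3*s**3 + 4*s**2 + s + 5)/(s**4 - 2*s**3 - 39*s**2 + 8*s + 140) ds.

1237*log(s - 7)/540 - 47*log(s - 2)/140 - 5*log(s + 2)/108 + 275*log(s + 5)/252 + C

Factor the denominator: (s - 7)*(s - 2)*(s + 2)*(s + 5).
Partial-fraction decomposition: 275/(252*(s + 5)) - 5/(108*(s + 2)) - 47/(140*(s - 2)) + 1237/(540*(s - 7)).
Integrate each term: A/(s−a) contributes A·log|s−a|.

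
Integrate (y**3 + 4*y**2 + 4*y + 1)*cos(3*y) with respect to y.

y**3*sin(3*y)/3 + 4*y**2*sin(3*y)/3 + y**2*cos(3*y)/3 + 10*y*sin(3*y)/9 + 8*y*cos(3*y)/9 + sin(3*y)/27 + 10*cos(3*y)/27 + C

Use integration by parts with u = y**3 + 4*y**2 + 4*y + 1, dv = cos(3*y) dy, so v = sin(3*y)/3.
Apply parts 3 times (tabular method): alternate signs, differentiate u down to 0, integrate dv up.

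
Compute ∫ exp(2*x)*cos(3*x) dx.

Let I denote the integral. Integrate by parts with u = cos(3*x), dv = exp(2*x) dx, so v = exp(2*x)/2: I = exp(2*x)*cos(3*x)/2 + (3/2)·∫ exp(2*x)*sin(3*x) dx.
Apply parts again with u = sin(3*x), dv = exp(2*x) dx: ∫ exp(2*x)*sin(3*x) dx = exp(2*x)*sin(3*x)/2 − (3/2)·I. Substituting back brings back I: I = 3*exp(2*x)*sin(3*x)/4 + exp(2*x)*cos(3*x)/2 − (9/4)·I.
Solving for I: (1 + 9/4)·I equals the remaining terms, so I = (4/13)·(3*exp(2*x)*sin(3*x)/4 + exp(2*x)*cos(3*x)/2).

3*exp(2*x)*sin(3*x)/13 + 2*exp(2*x)*cos(3*x)/13 + C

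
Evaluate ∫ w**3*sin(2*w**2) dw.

Let u = w², du = 2w dw; rewrite as (1/2)∫ u^1·sin(2u) du.
Now integrate by parts 1 time.

-w**2*cos(2*w**2)/4 + sin(2*w**2)/8 + C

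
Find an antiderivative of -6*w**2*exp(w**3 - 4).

Let u = w**3 - 4, so du = (3*w**2) dw.
Rewriting, the integral becomes -2·∫ e^u du = -2·e^u.
Substituting back, u = w**3 - 4.

-2*exp(w**3 - 4) + C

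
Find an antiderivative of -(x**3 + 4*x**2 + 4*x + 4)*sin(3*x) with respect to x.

Use integration by parts with u = x**3 + 4*x**2 + 4*x + 4, dv = -sin(3*x) dx, so v = cos(3*x)/3.
Apply parts 3 times (tabular method): alternate signs, differentiate u down to 0, integrate dv up.

x**3*cos(3*x)/3 - x**2*sin(3*x)/3 + 4*x**2*cos(3*x)/3 - 8*x*sin(3*x)/9 + 10*x*cos(3*x)/9 - 10*sin(3*x)/27 + 28*cos(3*x)/27 + C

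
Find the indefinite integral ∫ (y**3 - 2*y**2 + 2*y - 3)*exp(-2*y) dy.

Use integration by parts with u = y**3 - 2*y**2 + 2*y - 3, dv = exp(-2*y) dy, so v = -exp(-2*y)/2.
Apply parts 3 times (tabular method): alternate signs, differentiate u down to 0, integrate dv up.

(-4*y**3 + 2*y**2 - 6*y + 9)*exp(-2*y)/8 + C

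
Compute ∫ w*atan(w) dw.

Use integration by parts with u = arctan(w), dv = w dw.
Then du = 1/(w**2 + 1) dw.

w**2*atan(w)/2 - w/2 + atan(w)/2 + C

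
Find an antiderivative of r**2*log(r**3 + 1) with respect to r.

Let u = r**3 + 1, so du = (3*r**2) dr.
The integral becomes (1/3)·∫ log(u) du; integrate by parts with u′=log(u), dv′=du.

r**3*log(r**3 + 1)/3 - r**3/3 + log(r**3 + 1)/3 + C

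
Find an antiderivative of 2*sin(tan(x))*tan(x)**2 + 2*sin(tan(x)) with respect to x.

Let u = tan(x), so du = (tan(x)**2 + 1) dx.
Rewriting, the integral becomes 2·∫ sin(u) du = 2·-cos(u).
Substituting back, u = tan(x).

-2*cos(tan(x)) + C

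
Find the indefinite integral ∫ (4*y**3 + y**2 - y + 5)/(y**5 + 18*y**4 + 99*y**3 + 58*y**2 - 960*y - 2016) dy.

17*log(y - 3)/630 - 685*log(y + 4)/84 + 817*log(y + 6)/36 - 437*log(y + 7)/30 - 11/(2*y + 8) + C

Factor the denominator: (y - 3)*(y + 4)**2*(y + 6)*(y + 7).
Partial-fraction decomposition: -437/(30*(y + 7)) + 817/(36*(y + 6)) - 685/(84*(y + 4)) + 11/(2*(y + 4)**2) + 17/(630*(y - 3)).
Integrate each term; A/(y−a) gives A·log|y−a|; A/(y−a)² gives −A/(y−a).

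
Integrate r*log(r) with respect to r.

Use integration by parts with u = log(r), dv = r dr.
Then du = 1/r dr and v = r**2/2.

r**2*log(r)/2 - r**2/4 + C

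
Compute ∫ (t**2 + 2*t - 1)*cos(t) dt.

t**2*sin(t) + 2*t*sin(t) + 2*t*cos(t) - 3*sin(t) + 2*cos(t) + C

Use integration by parts with u = t**2 + 2*t - 1, dv = cos(t) dt, so v = sin(t).
Apply parts 2 times (tabular method): alternate signs, differentiate u down to 0, integrate dv up.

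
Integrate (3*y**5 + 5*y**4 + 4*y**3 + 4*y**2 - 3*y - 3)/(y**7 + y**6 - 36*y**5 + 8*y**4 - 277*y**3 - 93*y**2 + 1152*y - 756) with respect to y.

Factor the denominator: (y - 6)*(y - 1)**2*(y + 2)*(y + 7)*(y**2 + 9).
Partial-fraction decomposition: -(149*y - 753)/(2262*(y**2 + 9)) - 19787/(120640*(y + 7)) + 29/(4680*(y + 2)) - 569/(14400*(y - 1)) - 1/(120*(y - 1)**2) + 2053/(7800*(y - 6)).
Integrate each term; A/(y−a) gives A·log|y−a|; the (By+D)/(y²+p²) term gives a log and an atan.

2053*log(y - 6)/7800 - 569*log(y - 1)/14400 + 29*log(y + 2)/4680 - 19787*log(y + 7)/120640 - 149*log(y**2 + 9)/4524 + 251*atan(y/3)/2262 + 1/(120*y - 120) + C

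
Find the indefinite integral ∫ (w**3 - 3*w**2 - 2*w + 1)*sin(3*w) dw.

-w**3*cos(3*w)/3 + w**2*sin(3*w)/3 + w**2*cos(3*w) - 2*w*sin(3*w)/3 + 8*w*cos(3*w)/9 - 8*sin(3*w)/27 - 5*cos(3*w)/9 + C

Use integration by parts with u = w**3 - 3*w**2 - 2*w + 1, dv = sin(3*w) dw, so v = -cos(3*w)/3.
Apply parts 3 times (tabular method): alternate signs, differentiate u down to 0, integrate dv up.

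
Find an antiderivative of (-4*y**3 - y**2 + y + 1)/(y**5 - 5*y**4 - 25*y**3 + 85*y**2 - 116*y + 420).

-471*log(y - 7)/848 + 113*log(y - 3)/416 + 157*log(y + 5)/928 + 1145*log(y**2 + 4)/19981 - 1619*atan(y/2)/39962 + C

Factor the denominator: (y - 7)*(y - 3)*(y + 5)*(y**2 + 4).
Partial-fraction decomposition: (2290*y - 1619)/(19981*(y**2 + 4)) + 157/(928*(y + 5)) + 113/(416*(y - 3)) - 471/(848*(y - 7)).
Integrate each term; A/(y−a) gives A·log|y−a|; the (By+D)/(y²+p²) term gives a log and an atan.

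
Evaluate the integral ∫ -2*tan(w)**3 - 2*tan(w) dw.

Let u = tan(w), so du = (tan(w)**2 + 1) dw.
Rewriting, the integral becomes -2·∫ u^1 du = -2·u^2/2.
Substituting back, u = tan(w).

-tan(w)**2 + C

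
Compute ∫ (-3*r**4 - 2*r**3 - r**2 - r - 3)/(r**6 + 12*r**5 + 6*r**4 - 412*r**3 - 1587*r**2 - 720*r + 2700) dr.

Factor the denominator: (r - 6)*(r - 1)*(r + 3)*(r + 5)**2*(r + 6).
Partial-fraction decomposition: 1163/(84*(r + 6)) - 58031/(4356*(r + 5)) + 412/(33*(r + 5)**2) - 11/(24*(r + 3)) + 1/(504*(r - 1)) - 97/(1452*(r - 6)).
Integrate each term; A/(r−a) gives A·log|r−a|; A/(r−a)² gives −A/(r−a).

-97*log(r - 6)/1452 + log(r - 1)/504 - 11*log(r + 3)/24 - 58031*log(r + 5)/4356 + 1163*log(r + 6)/84 - 412/(33*r + 165) + C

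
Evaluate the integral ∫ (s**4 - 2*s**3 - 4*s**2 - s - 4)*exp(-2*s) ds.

Use integration by parts with u = s**4 - 2*s**3 - 4*s**2 - s - 4, dv = exp(-2*s) ds, so v = -exp(-2*s)/2.
Apply parts 4 times (tabular method): alternate signs, differentiate u down to 0, integrate dv up.

(-2*s**4 + 8*s**2 + 10*s + 13)*exp(-2*s)/4 + C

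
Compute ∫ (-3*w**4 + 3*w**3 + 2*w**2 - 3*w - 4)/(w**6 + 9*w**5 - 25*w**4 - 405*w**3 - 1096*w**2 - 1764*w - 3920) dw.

Factor the denominator: (w - 7)*(w + 4)*(w + 5)*(w + 7)*(w**2 + 4).
Partial-fraction decomposition: -15*(w - 5)/(1537*(w**2 + 4)) + 8117/(4452*(w + 7)) - 2189/(696*(w + 5)) + 46/(33*(w + 4)) - 6101/(97944*(w - 7)).
Integrate each term; A/(w−a) gives A·log|w−a|; the (Bw+D)/(w²+p²) term gives a log and an atan.

-6101*log(w - 7)/97944 + 46*log(w + 4)/33 - 2189*log(w + 5)/696 + 8117*log(w + 7)/4452 - 15*log(w**2 + 4)/3074 + 75*atan(w/2)/3074 + C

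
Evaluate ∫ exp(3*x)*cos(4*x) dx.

Let I denote the integral. Integrate by parts with u = cos(4*x), dv = exp(3*x) dx, so v = exp(3*x)/3: I = exp(3*x)*cos(4*x)/3 + (4/3)·∫ exp(3*x)*sin(4*x) dx.
Apply parts again with u = sin(4*x), dv = exp(3*x) dx: ∫ exp(3*x)*sin(4*x) dx = exp(3*x)*sin(4*x)/3 − (4/3)·I. Substituting back brings back I: I = 4*exp(3*x)*sin(4*x)/9 + exp(3*x)*cos(4*x)/3 − (16/9)·I.
Solving for I: (1 + 16/9)·I equals the remaining terms, so I = (9/25)·(4*exp(3*x)*sin(4*x)/9 + exp(3*x)*cos(4*x)/3).

4*exp(3*x)*sin(4*x)/25 + 3*exp(3*x)*cos(4*x)/25 + C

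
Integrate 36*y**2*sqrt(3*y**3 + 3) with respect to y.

Let u = 3*y**3 + 3, so du = (9*y**2) dy.
Rewriting, the integral becomes 4·∫ √u du = 4·(2/3)u^(3/2).
Substituting back, u = 3*y**3 + 3.

8*(3*y**3 + 3)**(3/2)/3 + C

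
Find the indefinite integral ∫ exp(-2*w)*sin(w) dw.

Let I denote the integral. Integrate by parts with u = sin(w), dv = exp(-2*w) dw, so v = -exp(-2*w)/2: I = -exp(-2*w)*sin(w)/2 + (1/2)·∫ exp(-2*w)*cos(w) dw.
Apply parts again with u = cos(w), dv = exp(-2*w) dw: ∫ exp(-2*w)*cos(w) dw = -exp(-2*w)*cos(w)/2 − (1/2)·I. Substituting back brings back I: I = -exp(-2*w)*sin(w)/2 - exp(-2*w)*cos(w)/4 − (1/4)·I.
Solving for I: (1 + 1/4)·I equals the remaining terms, so I = (4/5)·(-exp(-2*w)*sin(w)/2 - exp(-2*w)*cos(w)/4).

-2*exp(-2*w)*sin(w)/5 - exp(-2*w)*cos(w)/5 + C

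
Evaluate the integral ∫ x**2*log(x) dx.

x**3*log(x)/3 - x**3/9 + C

Use integration by parts with u = log(x), dv = x**2 dx.
Then du = 1/x dx and v = x**3/3.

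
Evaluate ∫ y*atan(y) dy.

y**2*atan(y)/2 - y/2 + atan(y)/2 + C

Use integration by parts with u = arctan(y), dv = y dy.
Then du = 1/(y**2 + 1) dy.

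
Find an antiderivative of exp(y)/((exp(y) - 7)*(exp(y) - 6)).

log(exp(y) - 7) - log(exp(y) - 6) + C

Let u = e^y, du = e^y dy.
The integral becomes ∫ du/((u-6)(u-7)); decompose into partial fractions.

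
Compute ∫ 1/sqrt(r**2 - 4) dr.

log(r + sqrt(r**2 - 4)) + C

Substitute r = 2·sec(θ), so dr = 2·sec(θ)*tan(θ) dθ and the radical becomes sqrt(r**2 - 4) = 2·tan(θ) by the Pythagorean identity.
Integrate the resulting trig expression in θ, then back-substitute sec(θ) = r/2, tan(θ) = sqrt(r**2 - 4)/2 (absorbing any constant into C).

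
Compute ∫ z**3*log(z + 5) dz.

Use integration by parts with u = log(z + 5), dv = z**3 dz.
Then du = 1/(z + 5) dz and v = z**4/4.

z**4*log(z + 5)/4 - z**4/16 + 5*z**3/12 - 25*z**2/8 + 125*z/4 - 625*log(z + 5)/4 + C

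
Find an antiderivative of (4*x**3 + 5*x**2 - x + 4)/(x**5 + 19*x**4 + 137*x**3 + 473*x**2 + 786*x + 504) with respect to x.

-3*log(x + 2)/5 - 91*log(x + 3)/4 + 28*log(x + 4) - 93*log(x + 7)/20 - 14/(x + 3) + C

Factor the denominator: (x + 2)*(x + 3)**2*(x + 4)*(x + 7).
Partial-fraction decomposition: -93/(20*(x + 7)) + 28/(x + 4) - 91/(4*(x + 3)) + 14/(x + 3)**2 - 3/(5*(x + 2)).
Integrate each term; A/(x−a) gives A·log|x−a|; A/(x−a)² gives −A/(x−a).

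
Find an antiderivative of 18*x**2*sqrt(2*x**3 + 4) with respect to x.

2*(2*x**3 + 4)**(3/2) + C

Let u = 2*x**3 + 4, so du = (6*x**2) dx.
Rewriting, the integral becomes 3·∫ √u du = 3·(2/3)u^(3/2).
Substituting back, u = 2*x**3 + 4.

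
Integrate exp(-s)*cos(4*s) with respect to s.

Let I denote the integral. Integrate by parts with u = cos(4*s), dv = exp(-s) ds, so v = -exp(-s): I = -exp(-s)*cos(4*s) − 4·∫ exp(-s)*sin(4*s) ds.
Apply parts again with u = sin(4*s), dv = exp(-s) ds: ∫ exp(-s)*sin(4*s) ds = -exp(-s)*sin(4*s) + 4·I. Substituting back brings back I: I = 4*exp(-s)*sin(4*s) - exp(-s)*cos(4*s) − 16·I.
Solving for I: (1 + 16)·I equals the remaining terms, so I = (1/17)·(4*exp(-s)*sin(4*s) - exp(-s)*cos(4*s)).

4*exp(-s)*sin(4*s)/17 - exp(-s)*cos(4*s)/17 + C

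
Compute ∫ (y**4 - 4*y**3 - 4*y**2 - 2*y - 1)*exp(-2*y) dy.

Use integration by parts with u = y**4 - 4*y**3 - 4*y**2 - 2*y - 1, dv = exp(-2*y) dy, so v = -exp(-2*y)/2.
Apply parts 4 times (tabular method): alternate signs, differentiate u down to 0, integrate dv up.

(-2*y**4 + 4*y**3 + 14*y**2 + 18*y + 11)*exp(-2*y)/4 + C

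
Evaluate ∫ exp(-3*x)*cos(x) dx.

Let I denote the integral. Integrate by parts with u = cos(x), dv = exp(-3*x) dx, so v = -exp(-3*x)/3: I = -exp(-3*x)*cos(x)/3 − (1/3)·∫ exp(-3*x)*sin(x) dx.
Apply parts again with u = sin(x), dv = exp(-3*x) dx: ∫ exp(-3*x)*sin(x) dx = -exp(-3*x)*sin(x)/3 + (1/3)·I. Substituting back brings back I: I = exp(-3*x)*sin(x)/9 - exp(-3*x)*cos(x)/3 − (1/9)·I.
Solving for I: (1 + 1/9)·I equals the remaining terms, so I = (9/10)·(exp(-3*x)*sin(x)/9 - exp(-3*x)*cos(x)/3).

exp(-3*x)*sin(x)/10 - 3*exp(-3*x)*cos(x)/10 + C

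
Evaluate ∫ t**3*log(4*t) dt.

Use integration by parts with u = log(4*t), dv = t**3 dt.
Then du = 1/t dt and v = t**4/4.

t**4*(log(t) + 2*log(2))/4 - t**4/16 + C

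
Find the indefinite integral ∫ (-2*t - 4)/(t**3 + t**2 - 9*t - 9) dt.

Factor the denominator: (t - 3)*(t + 1)*(t + 3).
Partial-fraction decomposition: 1/(6*(t + 3)) + 1/(4*(t + 1)) - 5/(12*(t - 3)).
Integrate each term: A/(t−a) contributes A·log|t−a|.

-5*log(t - 3)/12 + log(t + 1)/4 + log(t + 3)/6 + C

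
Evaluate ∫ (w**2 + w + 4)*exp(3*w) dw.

Use integration by parts with u = w**2 + w + 4, dv = exp(3*w) dw, so v = exp(3*w)/3.
Apply parts 2 times (tabular method): alternate signs, differentiate u down to 0, integrate dv up.

(9*w**2 + 3*w + 35)*exp(3*w)/27 + C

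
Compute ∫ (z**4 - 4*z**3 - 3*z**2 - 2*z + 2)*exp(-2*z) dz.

(-z**4 + 2*z**3 + 6*z**2 + 8*z + 2)*exp(-2*z)/2 + C

Use integration by parts with u = z**4 - 4*z**3 - 3*z**2 - 2*z + 2, dv = exp(-2*z) dz, so v = -exp(-2*z)/2.
Apply parts 4 times (tabular method): alternate signs, differentiate u down to 0, integrate dv up.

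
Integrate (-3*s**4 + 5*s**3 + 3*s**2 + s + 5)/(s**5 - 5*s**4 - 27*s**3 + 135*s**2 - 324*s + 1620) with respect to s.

-2689*log(s - 6)/540 + 1165*log(s - 5)/374 - 4861*log(s + 6)/5940 - 97*log(s**2 + 9)/612 - 929*atan(s/3)/4590 + C

Factor the denominator: (s - 6)*(s - 5)*(s + 6)*(s**2 + 9).
Partial-fraction decomposition: -(485*s + 929)/(1530*(s**2 + 9)) - 4861/(5940*(s + 6)) + 1165/(374*(s - 5)) - 2689/(540*(s - 6)).
Integrate each term; A/(s−a) gives A·log|s−a|; the (Bs+D)/(s²+p²) term gives a log and an atan.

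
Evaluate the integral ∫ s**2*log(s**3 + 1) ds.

Let u = s**3 + 1, so du = (3*s**2) ds.
The integral becomes (1/3)·∫ log(u) du; integrate by parts with u′=log(u), dv′=du.

s**3*log(s**3 + 1)/3 - s**3/3 + log(s**3 + 1)/3 + C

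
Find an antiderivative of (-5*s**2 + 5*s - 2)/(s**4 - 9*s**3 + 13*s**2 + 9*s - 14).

Factor the denominator: (s - 7)*(s - 2)*(s - 1)*(s + 1).
Partial-fraction decomposition: 1/(4*(s + 1)) - 1/(6*(s - 1)) + 4/(5*(s - 2)) - 53/(60*(s - 7)).
Integrate each term: A/(s−a) contributes A·log|s−a|.

-53*log(s - 7)/60 + 4*log(s - 2)/5 - log(s - 1)/6 + log(s + 1)/4 + C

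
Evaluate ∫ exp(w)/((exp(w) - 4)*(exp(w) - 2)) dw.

log(exp(w) - 4)/2 - log(exp(w) - 2)/2 + C

Let u = e^w, du = e^w dw.
The integral becomes ∫ du/((u-4)(u-2)); decompose into partial fractions.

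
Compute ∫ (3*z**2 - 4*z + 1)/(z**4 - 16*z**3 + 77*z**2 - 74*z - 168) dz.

Factor the denominator: (z - 7)*(z - 6)*(z - 4)*(z + 1).
Partial-fraction decomposition: -1/(35*(z + 1)) + 11/(10*(z - 4)) - 85/(14*(z - 6)) + 5/(z - 7).
Integrate each term: A/(z−a) contributes A·log|z−a|.

5*log(z - 7) - 85*log(z - 6)/14 + 11*log(z - 4)/10 - log(z + 1)/35 + C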